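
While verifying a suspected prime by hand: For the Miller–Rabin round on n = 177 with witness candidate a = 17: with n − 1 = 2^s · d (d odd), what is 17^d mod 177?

86

n − 1 = 176 = 2^4 · 11, so s = 4 and d = 11.
Repeated squaring mod 177: 17^1 ≡ 17, 17^2 ≡ 112, 17^4 ≡ 154, 17^8 ≡ 175.
11 = 8 + 2 + 1, so 17^11 ≡ 175·112·17 ≡ 86 (mod 177).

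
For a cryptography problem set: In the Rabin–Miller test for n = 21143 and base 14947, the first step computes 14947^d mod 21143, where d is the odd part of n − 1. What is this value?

n − 1 = 21142 = 2^1 · 10571, so s = 1 and d = 10571.
Repeated squaring mod 21143: 14947^1 ≡ 14947, 14947^2 ≡ 15871, 14947^4 ≡ 12082, 14947^8 ≡ 3452, 14947^16 ≡ 12795, 14947^32 ≡ 1776, 14947^64 ≡ 3869, 14947^128 ≡ 21060, 14947^256 ≡ 6889, 14947^512 ≡ 13429, 14947^1024 ≡ 9394, 14947^2048 ≡ 17497, 14947^4096 ≡ 15512, 14947^8192 ≡ 14804.
10571 = 8192 + 2048 + 256 + 64 + 8 + 2 + 1, so 14947^10571 ≡ 14804·17497·6889·3869·3452·15871·14947 ≡ 21142 (mod 21143).

21142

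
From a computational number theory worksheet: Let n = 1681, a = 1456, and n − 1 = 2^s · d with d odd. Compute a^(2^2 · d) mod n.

n − 1 = 1680 = 2^4 · 105, so s = 4 and d = 105.
x_0 = 1456^105 mod 1681 = 1362.
x_1 = 1362^2 mod 1681 = 901.
x_2 = 901^2 mod 1681 = 1559.

1559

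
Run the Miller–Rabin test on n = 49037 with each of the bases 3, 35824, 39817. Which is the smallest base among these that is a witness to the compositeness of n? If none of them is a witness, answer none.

none

n − 1 = 49036 = 2^2 · 12259, so s = 2 and d = 12259.
Base 3: x_0 = 3^12259 mod 49037 = 31508. x_0 is neither 1 nor 49036, so continue squaring. x_1 = 31508^2 mod 49037 = 49036. x_1 ≡ −1, so 3 is not a witness.
Base 35824: x_0 = 35824^12259 mod 49037 = 1. x_0 = 1, so 35824 is not a witness.
Base 39817: x_0 = 39817^12259 mod 49037 = 17529. x_0 is neither 1 nor 49036, so continue squaring. x_1 = 17529^2 mod 49037 = 49036. x_1 ≡ −1, so 39817 is not a witness.
No listed base is a witness for 49037.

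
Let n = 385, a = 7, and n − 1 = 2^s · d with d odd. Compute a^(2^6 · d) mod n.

n − 1 = 384 = 2^7 · 3, so s = 7 and d = 3.
x_0 = 7^3 mod 385 = 343.
x_1 = 343^2 mod 385 = 224.
x_2 = 224^2 mod 385 = 126.
x_3 = 126^2 mod 385 = 91.
x_4 = 91^2 mod 385 = 196.
x_5 = 196^2 mod 385 = 301.
x_6 = 301^2 mod 385 = 126.

126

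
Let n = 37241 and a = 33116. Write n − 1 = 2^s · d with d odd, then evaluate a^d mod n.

n − 1 = 37240 = 2^3 · 4655, so s = 3 and d = 4655.
33116^4655 mod 37241 = 15961.

15961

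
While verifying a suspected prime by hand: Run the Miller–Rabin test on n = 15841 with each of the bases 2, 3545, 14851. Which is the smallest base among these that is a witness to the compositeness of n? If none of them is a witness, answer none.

n − 1 = 15840 = 2^5 · 495, so s = 5 and d = 495.
Base 2: x_0 = 2^495 mod 15841 = 1. x_0 = 1, so 2 is not a witness.
Base 3545: x_0 = 3545^495 mod 15841 = 15840. x_0 = 15840 ≡ −1, so 3545 is not a witness.
Base 14851: x_0 = 14851^495 mod 15841 = 1. x_0 = 1, so 14851 is not a witness.
No listed base is a witness for 15841.

none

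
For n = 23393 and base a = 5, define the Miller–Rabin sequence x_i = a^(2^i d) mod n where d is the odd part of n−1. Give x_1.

n − 1 = 23392 = 2^5 · 731, so s = 5 and d = 731.
Repeated squaring mod 23393: 5^1 ≡ 5, 5^2 ≡ 25, 5^4 ≡ 625, 5^8 ≡ 16337, 5^16 ≡ 6832, 5^32 ≡ 7189, 5^64 ≡ 6584, 5^128 ≡ 1827, 5^256 ≡ 16123, 5^512 ≡ 8113.
731 = 512 + 128 + 64 + 16 + 8 + 2 + 1, so 5^731 ≡ 8113·1827·6584·6832·16337·25·5 ≡ 6696 (mod 23393).
x_0 = 6696.
x_1 = 6696^2 mod 23393 = 15428.

15428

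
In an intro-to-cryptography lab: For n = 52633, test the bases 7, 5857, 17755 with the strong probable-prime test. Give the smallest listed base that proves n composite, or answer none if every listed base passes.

7

n − 1 = 52632 = 2^3 · 6579, so s = 3 and d = 6579.
Base 7: x_0 = 7^6579 mod 52633 = 17717. x_0 is neither 1 nor 52632, so continue squaring. x_1 = 17717^2 mod 52633 = 41510. x_2 = 41510^2 mod 52633 = 33579. Reached i = s−1 = 2 without hitting −1: 7 is a Miller–Rabin witness and 52633 is composite.
Base 5857: x_0 = 5857^6579 mod 52633 = 27397. x_0 is neither 1 nor 52632, so continue squaring. x_1 = 27397^2 mod 52633 = 49029. x_2 = 49029^2 mod 52633 = 41098. Reached i = s−1 = 2 without hitting −1: 5857 is a Miller–Rabin witness and 52633 is composite.
Base 17755: x_0 = 17755^6579 mod 52633 = 11535. x_0 is neither 1 nor 52632, so continue squaring. x_1 = 11535^2 mod 52633 = 1. x_1 = 1 but x_0 ≠ ±1, a nontrivial square root of 1 — 17755 is a witness and 52633 is composite.
The smallest witness among the given bases is 7.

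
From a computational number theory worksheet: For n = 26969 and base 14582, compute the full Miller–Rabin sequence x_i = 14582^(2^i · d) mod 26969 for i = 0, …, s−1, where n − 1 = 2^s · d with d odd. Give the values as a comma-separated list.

n − 1 = 26968 = 2^3 · 3371, so s = 3 and d = 3371.
x_0 = 14582^3371 mod 26969 = 15917.
x_1 = 15917^2 mod 26969 = 4103.
x_2 = 4103^2 mod 26969 = 5953.

15917, 4103, 5953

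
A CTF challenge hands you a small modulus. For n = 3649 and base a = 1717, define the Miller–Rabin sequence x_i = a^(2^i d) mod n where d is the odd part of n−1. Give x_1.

3106

n − 1 = 3648 = 2^6 · 57, so s = 6 and d = 57.
Repeated squaring mod 3649: 1717^1 ≡ 1717, 1717^2 ≡ 3346, 1717^4 ≡ 584, 1717^8 ≡ 1699, 1717^16 ≡ 242, 1717^32 ≡ 180.
57 = 32 + 16 + 8 + 1, so 1717^57 ≡ 180·242·1699·1717 ≡ 102 (mod 3649).
x_0 = 102.
x_1 = 102^2 mod 3649 = 3106.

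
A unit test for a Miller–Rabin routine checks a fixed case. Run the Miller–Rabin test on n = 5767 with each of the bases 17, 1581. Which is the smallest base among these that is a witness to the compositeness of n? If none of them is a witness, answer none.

17

n − 1 = 5766 = 2^1 · 2883, so s = 1 and d = 2883.
Base 17: x_0 = 17^2883 mod 5767 = 5351. x_0 ∉ {1, 5766} and s = 1, so 17 is a Miller–Rabin witness and 5767 is composite.
Base 1581: x_0 = 1581^2883 mod 5767 = 3793. x_0 ∉ {1, 5766} and s = 1, so 1581 is a Miller–Rabin witness and 5767 is composite.
The smallest witness among the given bases is 17.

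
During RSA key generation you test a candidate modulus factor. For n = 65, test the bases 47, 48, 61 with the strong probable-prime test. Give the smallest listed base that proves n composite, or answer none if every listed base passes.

n − 1 = 64 = 2^6 · 1, so s = 6 and d = 1.
Base 47: x_0 = 47^1 mod 65 = 47. x_0 is neither 1 nor 64, so continue squaring. x_1 = 47^2 mod 65 = 64. x_1 ≡ −1, so 47 is not a witness.
Base 48: x_0 = 48^1 mod 65 = 48. x_0 is neither 1 nor 64, so continue squaring. x_1 = 48^2 mod 65 = 29. x_2 = 29^2 mod 65 = 61. x_3 = 61^2 mod 65 = 16. x_4 = 16^2 mod 65 = 61. x_5 = 61^2 mod 65 = 16. Reached i = s−1 = 5 without hitting −1: 48 is a Miller–Rabin witness and 65 is composite.
Base 61: x_0 = 61^1 mod 65 = 61. x_0 is neither 1 nor 64, so continue squaring. x_1 = 61^2 mod 65 = 16. x_2 = 16^2 mod 65 = 61. x_3 = 61^2 mod 65 = 16. x_4 = 16^2 mod 65 = 61. x_5 = 61^2 mod 65 = 16. Reached i = s−1 = 5 without hitting −1: 61 is a Miller–Rabin witness and 65 is composite.
The smallest witness among the given bases is 48.

48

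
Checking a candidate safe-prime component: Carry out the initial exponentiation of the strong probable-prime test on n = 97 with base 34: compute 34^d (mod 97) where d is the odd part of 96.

19

n − 1 = 96 = 2^5 · 3, so s = 5 and d = 3.
34^3 mod 97 = 19.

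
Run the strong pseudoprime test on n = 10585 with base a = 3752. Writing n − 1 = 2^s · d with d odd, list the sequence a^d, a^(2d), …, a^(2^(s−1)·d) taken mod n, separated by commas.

6653, 6524, 291

n − 1 = 10584 = 2^3 · 1323, so s = 3 and d = 1323.
x_0 = 3752^1323 mod 10585 = 6653.
x_1 = 6653^2 mod 10585 = 6524.
x_2 = 6524^2 mod 10585 = 291.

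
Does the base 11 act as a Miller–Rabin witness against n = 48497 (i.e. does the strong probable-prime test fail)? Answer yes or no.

n − 1 = 48496 = 2^4 · 3031, so s = 4 and d = 3031.
x_0 = 11^3031 mod 48497 = 7427.
x_0 is neither 1 nor 48496, so continue squaring.
x_1 = 7427^2 mod 48497 = 19240.
x_2 = 19240^2 mod 48497 = 48496.
x_2 ≡ −1, so 11 is not a witness.

no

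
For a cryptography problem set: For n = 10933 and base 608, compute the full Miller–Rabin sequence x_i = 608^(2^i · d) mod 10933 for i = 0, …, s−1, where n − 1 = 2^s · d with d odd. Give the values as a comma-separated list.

6785, 8295

n − 1 = 10932 = 2^2 · 2733, so s = 2 and d = 2733.
x_0 = 608^2733 mod 10933 = 6785.
x_1 = 6785^2 mod 10933 = 8295.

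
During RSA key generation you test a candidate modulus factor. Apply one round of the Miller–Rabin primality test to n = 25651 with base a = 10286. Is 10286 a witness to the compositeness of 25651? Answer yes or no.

n − 1 = 25650 = 2^1 · 12825, so s = 1 and d = 12825.
x_0 = 10286^12825 mod 25651 = 24066.
x_0 ∉ {1, 25650} and s = 1, so 10286 is a Miller–Rabin witness and 25651 is composite.

yes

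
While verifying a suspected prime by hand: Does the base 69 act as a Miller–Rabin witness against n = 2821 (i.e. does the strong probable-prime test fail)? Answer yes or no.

yes

n − 1 = 2820 = 2^2 · 705, so s = 2 and d = 705.
x_0 = 69^705 mod 2821 = 2729.
x_0 is neither 1 nor 2820, so continue squaring.
x_1 = 2729^2 mod 2821 = 1.
x_1 = 1 but x_0 ≠ ±1, a nontrivial square root of 1 — 69 is a witness and 2821 is composite.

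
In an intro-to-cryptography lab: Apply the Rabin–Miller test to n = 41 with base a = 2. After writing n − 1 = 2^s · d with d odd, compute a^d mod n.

32

n − 1 = 40 = 2^3 · 5, so s = 3 and d = 5.
2^5 mod 41 = 32.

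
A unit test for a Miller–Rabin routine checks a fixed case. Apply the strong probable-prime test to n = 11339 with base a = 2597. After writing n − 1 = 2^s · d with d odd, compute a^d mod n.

n − 1 = 11338 = 2^1 · 5669, so s = 1 and d = 5669.
2597^5669 mod 11339 = 7850.

7850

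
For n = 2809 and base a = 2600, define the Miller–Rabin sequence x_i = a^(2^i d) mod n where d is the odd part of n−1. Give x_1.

n − 1 = 2808 = 2^3 · 351, so s = 3 and d = 351.
Repeated squaring mod 2809: 2600^1 ≡ 2600, 2600^2 ≡ 1546, 2600^4 ≡ 2466, 2600^8 ≡ 2480, 2600^16 ≡ 1499, 2600^32 ≡ 2610, 2600^64 ≡ 275, 2600^128 ≡ 2591, 2600^256 ≡ 2580.
351 = 256 + 64 + 16 + 8 + 4 + 2 + 1, so 2600^351 ≡ 2580·275·1499·2480·2466·1546·2600 ≡ 1984 (mod 2809).
x_0 = 1984.
x_1 = 1984^2 mod 2809 = 847.

847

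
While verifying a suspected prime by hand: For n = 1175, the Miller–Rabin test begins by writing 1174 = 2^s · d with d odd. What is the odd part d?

587

Halving: 1174 → 587; 587 is odd.
So 1174 = 2^1 · 587.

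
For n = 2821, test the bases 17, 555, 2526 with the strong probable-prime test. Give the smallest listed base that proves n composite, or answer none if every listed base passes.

none

n − 1 = 2820 = 2^2 · 705, so s = 2 and d = 705.
Base 17: x_0 = 17^705 mod 2821 = 2820. x_0 = 2820 ≡ −1, so 17 is not a witness.
Base 555: x_0 = 555^705 mod 2821 = 1. x_0 = 1, so 555 is not a witness.
Base 2526: x_0 = 2526^705 mod 2821 = 2820. x_0 = 2820 ≡ −1, so 2526 is not a witness.
No listed base is a witness for 2821.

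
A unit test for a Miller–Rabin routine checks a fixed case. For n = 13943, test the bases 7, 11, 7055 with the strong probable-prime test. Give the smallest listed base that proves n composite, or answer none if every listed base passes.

7

n − 1 = 13942 = 2^1 · 6971, so s = 1 and d = 6971.
Base 7: x_0 = 7^6971 mod 13943 = 198. x_0 ∉ {1, 13942} and s = 1, so 7 is a Miller–Rabin witness and 13943 is composite.
Base 11: x_0 = 11^6971 mod 13943 = 11812. x_0 ∉ {1, 13942} and s = 1, so 11 is a Miller–Rabin witness and 13943 is composite.
Base 7055: x_0 = 7055^6971 mod 13943 = 253. x_0 ∉ {1, 13942} and s = 1, so 7055 is a Miller–Rabin witness and 13943 is composite.
The smallest witness among the given bases is 7.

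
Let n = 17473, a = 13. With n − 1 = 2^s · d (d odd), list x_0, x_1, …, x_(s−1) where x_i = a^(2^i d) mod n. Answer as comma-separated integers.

n − 1 = 17472 = 2^6 · 273, so s = 6 and d = 273.
x_0 = 13^273 mod 17473 = 10351.
x_1 = 10351^2 mod 17473 = 16238.
x_2 = 16238^2 mod 17473 = 5074.
x_3 = 5074^2 mod 17473 = 7747.
x_4 = 7747^2 mod 17473 = 13727.
x_5 = 13727^2 mod 17473 = 1697.

10351, 16238, 5074, 7747, 13727, 1697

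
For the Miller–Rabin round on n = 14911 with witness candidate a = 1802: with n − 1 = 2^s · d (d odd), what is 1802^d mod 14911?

n − 1 = 14910 = 2^1 · 7455, so s = 1 and d = 7455.
Repeated squaring mod 14911: 1802^1 ≡ 1802, 1802^2 ≡ 11517, 1802^4 ≡ 7944, 1802^8 ≡ 3784, 1802^16 ≡ 4096, 1802^32 ≡ 2341, 1802^64 ≡ 7944, 1802^128 ≡ 3784, 1802^256 ≡ 4096, 1802^512 ≡ 2341, 1802^1024 ≡ 7944, 1802^2048 ≡ 3784, 1802^4096 ≡ 4096.
7455 = 4096 + 2048 + 1024 + 256 + 16 + 8 + 4 + 2 + 1, so 1802^7455 ≡ 4096·3784·7944·4096·4096·3784·7944·11517·1802 ≡ 11471 (mod 14911).

11471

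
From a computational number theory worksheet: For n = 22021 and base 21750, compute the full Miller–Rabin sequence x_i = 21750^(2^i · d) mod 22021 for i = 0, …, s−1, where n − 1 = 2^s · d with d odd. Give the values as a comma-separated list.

n − 1 = 22020 = 2^2 · 5505, so s = 2 and d = 5505.
x_0 = 21750^5505 mod 22021 = 19582.
x_1 = 19582^2 mod 22021 = 3051.

19582, 3051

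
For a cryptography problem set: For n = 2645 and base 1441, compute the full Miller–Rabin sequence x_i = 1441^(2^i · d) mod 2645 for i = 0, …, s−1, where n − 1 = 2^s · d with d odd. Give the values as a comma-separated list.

n − 1 = 2644 = 2^2 · 661, so s = 2 and d = 661.
x_0 = 1441^661 mod 2645 = 1786.
x_1 = 1786^2 mod 2645 = 2571.

1786, 2571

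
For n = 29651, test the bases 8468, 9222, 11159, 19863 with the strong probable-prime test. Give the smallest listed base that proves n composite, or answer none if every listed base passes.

8468

n − 1 = 29650 = 2^1 · 14825, so s = 1 and d = 14825.
Base 8468: x_0 = 8468^14825 mod 29651 = 10516. x_0 ∉ {1, 29650} and s = 1, so 8468 is a Miller–Rabin witness and 29651 is composite.
Base 9222: x_0 = 9222^14825 mod 29651 = 26084. x_0 ∉ {1, 29650} and s = 1, so 9222 is a Miller–Rabin witness and 29651 is composite.
Base 11159: x_0 = 11159^14825 mod 29651 = 17442. x_0 ∉ {1, 29650} and s = 1, so 11159 is a Miller–Rabin witness and 29651 is composite.
Base 19863: x_0 = 19863^14825 mod 29651 = 2364. x_0 ∉ {1, 29650} and s = 1, so 19863 is a Miller–Rabin witness and 29651 is composite.
The smallest witness among the given bases is 8468.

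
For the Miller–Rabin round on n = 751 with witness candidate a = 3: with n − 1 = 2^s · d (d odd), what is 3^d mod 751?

750

n − 1 = 750 = 2^1 · 375, so s = 1 and d = 375.
Repeated squaring mod 751: 3^1 ≡ 3, 3^2 ≡ 9, 3^4 ≡ 81, 3^8 ≡ 553, 3^16 ≡ 152, 3^32 ≡ 574, 3^64 ≡ 538, 3^128 ≡ 309, 3^256 ≡ 104.
375 = 256 + 64 + 32 + 16 + 4 + 2 + 1, so 3^375 ≡ 104·538·574·152·81·9·3 ≡ 750 (mod 751).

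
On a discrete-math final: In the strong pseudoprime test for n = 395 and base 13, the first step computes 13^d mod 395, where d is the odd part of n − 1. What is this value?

n − 1 = 394 = 2^1 · 197, so s = 1 and d = 197.
By repeated squaring, 13^197 ≡ 248 (mod 395).

248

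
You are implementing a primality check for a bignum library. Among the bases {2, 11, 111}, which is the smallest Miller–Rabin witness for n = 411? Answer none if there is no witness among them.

n − 1 = 410 = 2^1 · 205, so s = 1 and d = 205.
Base 2: x_0 = 2^205 mod 411 = 2. x_0 ∉ {1, 410} and s = 1, so 2 is a Miller–Rabin witness and 411 is composite.
Base 11: x_0 = 11^205 mod 411 = 11. x_0 ∉ {1, 410} and s = 1, so 11 is a Miller–Rabin witness and 411 is composite.
Base 111: x_0 = 111^205 mod 411 = 300. x_0 ∉ {1, 410} and s = 1, so 111 is a Miller–Rabin witness and 411 is composite.
The smallest witness among the given bases is 2.

2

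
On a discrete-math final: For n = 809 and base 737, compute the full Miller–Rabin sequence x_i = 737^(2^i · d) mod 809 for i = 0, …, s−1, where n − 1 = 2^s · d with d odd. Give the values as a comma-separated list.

808, 1, 1

n − 1 = 808 = 2^3 · 101, so s = 3 and d = 101.
x_0 = 737^101 mod 809 = 808.
x_1 = 808^2 mod 809 = 1.
x_2 = 1^2 mod 809 = 1.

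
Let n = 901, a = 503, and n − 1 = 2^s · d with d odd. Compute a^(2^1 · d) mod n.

695

n − 1 = 900 = 2^2 · 225, so s = 2 and d = 225.
Repeated squaring mod 901: 503^1 ≡ 503, 503^2 ≡ 729, 503^4 ≡ 752, 503^8 ≡ 577, 503^16 ≡ 460, 503^32 ≡ 766, 503^64 ≡ 205, 503^128 ≡ 579.
225 = 128 + 64 + 32 + 1, so 503^225 ≡ 579·205·766·503 ≡ 724 (mod 901).
x_0 = 724.
x_1 = 724^2 mod 901 = 695.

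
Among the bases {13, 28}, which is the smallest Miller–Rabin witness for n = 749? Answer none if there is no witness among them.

13

n − 1 = 748 = 2^2 · 187, so s = 2 and d = 187.
Base 13: x_0 = 13^187 mod 749 = 48. x_0 is neither 1 nor 748, so continue squaring. x_1 = 48^2 mod 749 = 57. Reached i = s−1 = 1 without hitting −1: 13 is a Miller–Rabin witness and 749 is composite.
Base 28: x_0 = 28^187 mod 749 = 189. x_0 is neither 1 nor 748, so continue squaring. x_1 = 189^2 mod 749 = 518. Reached i = s−1 = 1 without hitting −1: 28 is a Miller–Rabin witness and 749 is composite.
The smallest witness among the given bases is 13.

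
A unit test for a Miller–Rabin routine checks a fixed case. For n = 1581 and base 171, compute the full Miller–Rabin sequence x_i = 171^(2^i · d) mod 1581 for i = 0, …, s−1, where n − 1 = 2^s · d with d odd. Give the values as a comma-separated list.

n − 1 = 1580 = 2^2 · 395, so s = 2 and d = 395.
x_0 = 171^395 mod 1581 = 528.
x_1 = 528^2 mod 1581 = 528.

528, 528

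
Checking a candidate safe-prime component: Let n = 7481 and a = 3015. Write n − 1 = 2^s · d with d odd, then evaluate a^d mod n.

348

n − 1 = 7480 = 2^3 · 935, so s = 3 and d = 935.
Repeated squaring mod 7481: 3015^1 ≡ 3015, 3015^2 ≡ 810, 3015^4 ≡ 5253, 3015^8 ≡ 4081, 3015^16 ≡ 1855, 3015^32 ≡ 7246, 3015^64 ≡ 2858, 3015^128 ≡ 6393, 3015^256 ≡ 1746, 3015^512 ≡ 3749.
935 = 512 + 256 + 128 + 32 + 4 + 2 + 1, so 3015^935 ≡ 3749·1746·6393·7246·5253·810·3015 ≡ 348 (mod 7481).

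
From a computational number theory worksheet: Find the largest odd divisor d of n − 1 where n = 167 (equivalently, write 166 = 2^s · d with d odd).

Halving: 166 → 83; 83 is odd.
So 166 = 2^1 · 83.

83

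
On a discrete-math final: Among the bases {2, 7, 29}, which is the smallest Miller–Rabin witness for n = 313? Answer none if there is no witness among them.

none

n − 1 = 312 = 2^3 · 39, so s = 3 and d = 39.
Base 2: x_0 = 2^39 mod 313 = 25. x_0 is neither 1 nor 312, so continue squaring. x_1 = 25^2 mod 313 = 312. x_1 ≡ −1, so 2 is not a witness.
Base 7: x_0 = 7^39 mod 313 = 125. x_0 is neither 1 nor 312, so continue squaring. x_1 = 125^2 mod 313 = 288. x_2 = 288^2 mod 313 = 312. x_2 ≡ −1, so 7 is not a witness.
Base 29: x_0 = 29^39 mod 313 = 288. x_0 is neither 1 nor 312, so continue squaring. x_1 = 288^2 mod 313 = 312. x_1 ≡ −1, so 29 is not a witness.
No listed base is a witness for 313.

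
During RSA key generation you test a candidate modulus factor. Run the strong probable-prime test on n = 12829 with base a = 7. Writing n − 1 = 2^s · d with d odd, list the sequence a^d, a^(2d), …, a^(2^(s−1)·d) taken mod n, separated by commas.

n − 1 = 12828 = 2^2 · 3207, so s = 2 and d = 3207.
x_0 = 7^3207 mod 12829 = 6181.
x_1 = 6181^2 mod 12829 = 12828.

6181, 12828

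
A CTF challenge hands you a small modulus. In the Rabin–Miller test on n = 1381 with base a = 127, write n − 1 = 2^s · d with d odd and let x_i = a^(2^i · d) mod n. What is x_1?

n − 1 = 1380 = 2^2 · 345, so s = 2 and d = 345.
x_0 = 127^345 mod 1381 = 1015.
x_1 = 1015^2 mod 1381 = 1380.

1380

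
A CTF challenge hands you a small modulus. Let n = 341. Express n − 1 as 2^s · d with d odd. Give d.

85

Halving: 340 → 170 → 85; 85 is odd.
So 340 = 2^2 · 85.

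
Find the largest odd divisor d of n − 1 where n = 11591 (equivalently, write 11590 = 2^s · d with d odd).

5795

Halving: 11590 → 5795; 5795 is odd.
So 11590 = 2^1 · 5795.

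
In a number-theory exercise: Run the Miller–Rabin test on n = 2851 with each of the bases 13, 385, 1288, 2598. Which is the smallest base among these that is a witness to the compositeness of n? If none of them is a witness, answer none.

none

n − 1 = 2850 = 2^1 · 1425, so s = 1 and d = 1425.
Base 13: x_0 = 13^1425 mod 2851 = 1. x_0 = 1, so 13 is not a witness.
Base 385: x_0 = 385^1425 mod 2851 = 2850. x_0 = 2850 ≡ −1, so 385 is not a witness.
Base 1288: x_0 = 1288^1425 mod 2851 = 1. x_0 = 1, so 1288 is not a witness.
Base 2598: x_0 = 2598^1425 mod 2851 = 2850. x_0 = 2850 ≡ −1, so 2598 is not a witness.
No listed base is a witness for 2851.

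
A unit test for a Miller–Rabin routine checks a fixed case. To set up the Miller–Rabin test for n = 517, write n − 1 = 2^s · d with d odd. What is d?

129

Halving: 516 → 258 → 129; 129 is odd.
So 516 = 2^2 · 129.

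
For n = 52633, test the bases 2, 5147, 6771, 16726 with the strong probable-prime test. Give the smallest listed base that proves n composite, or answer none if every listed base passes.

none

n − 1 = 52632 = 2^3 · 6579, so s = 3 and d = 6579.
Base 2: x_0 = 2^6579 mod 52633 = 1. x_0 = 1, so 2 is not a witness.
Base 5147: x_0 = 5147^6579 mod 52633 = 1. x_0 = 1, so 5147 is not a witness.
Base 6771: x_0 = 6771^6579 mod 52633 = 1. x_0 = 1, so 6771 is not a witness.
Base 16726: x_0 = 16726^6579 mod 52633 = 52632. x_0 = 52632 ≡ −1, so 16726 is not a witness.
No listed base is a witness for 52633.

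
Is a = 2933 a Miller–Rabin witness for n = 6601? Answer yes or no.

yes

n − 1 = 6600 = 2^3 · 825, so s = 3 and d = 825.
x_0 = 2933^825 mod 6601 = 4578.
x_0 is neither 1 nor 6600, so continue squaring.
x_1 = 4578^2 mod 6601 = 6510.
x_2 = 6510^2 mod 6601 = 1680.
Reached i = s−1 = 2 without hitting −1: 2933 is a Miller–Rabin witness and 6601 is composite.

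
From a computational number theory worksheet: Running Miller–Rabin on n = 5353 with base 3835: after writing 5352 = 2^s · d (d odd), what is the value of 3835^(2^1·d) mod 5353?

n − 1 = 5352 = 2^3 · 669, so s = 3 and d = 669.
x_0 = 3835^669 mod 5353 = 3765.
x_1 = 3765^2 mod 5353 = 481.

481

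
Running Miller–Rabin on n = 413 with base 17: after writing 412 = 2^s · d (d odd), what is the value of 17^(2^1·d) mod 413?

16

n − 1 = 412 = 2^2 · 103, so s = 2 and d = 103.
By repeated squaring, 17^103 ≡ 122 (mod 413).
x_0 = 122.
x_1 = 122^2 mod 413 = 16.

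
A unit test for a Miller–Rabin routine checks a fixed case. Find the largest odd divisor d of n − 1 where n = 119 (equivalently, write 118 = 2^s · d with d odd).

Halving: 118 → 59; 59 is odd.
So 118 = 2^1 · 59.

59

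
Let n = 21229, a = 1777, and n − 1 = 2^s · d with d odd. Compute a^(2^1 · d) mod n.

16771

n − 1 = 21228 = 2^2 · 5307, so s = 2 and d = 5307.
Repeated squaring mod 21229: 1777^1 ≡ 1777, 1777^2 ≡ 15837, 1777^4 ≡ 11163, 1777^8 ≡ 19568, 1777^16 ≡ 20380, 1777^32 ≡ 20244, 1777^64 ≡ 14920, 1777^128 ≡ 20335, 1777^256 ≡ 13763, 1777^512 ≡ 15031, 1777^1024 ≡ 11943, 1777^2048 ≡ 18827, 1777^4096 ≡ 16545.
5307 = 4096 + 1024 + 128 + 32 + 16 + 8 + 2 + 1, so 1777^5307 ≡ 16545·11943·20335·20244·20380·19568·15837·1777 ≡ 9777 (mod 21229).
x_0 = 9777.
x_1 = 9777^2 mod 21229 = 16771.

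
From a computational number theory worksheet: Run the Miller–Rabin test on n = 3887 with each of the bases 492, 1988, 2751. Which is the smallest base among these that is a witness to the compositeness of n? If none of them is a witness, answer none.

492

n − 1 = 3886 = 2^1 · 1943, so s = 1 and d = 1943.
Base 492: x_0 = 492^1943 mod 3887 = 1384. x_0 ∉ {1, 3886} and s = 1, so 492 is a Miller–Rabin witness and 3887 is composite.
Base 1988: x_0 = 1988^1943 mod 3887 = 1624. x_0 ∉ {1, 3886} and s = 1, so 1988 is a Miller–Rabin witness and 3887 is composite.
Base 2751: x_0 = 2751^1943 mod 3887 = 2917. x_0 ∉ {1, 3886} and s = 1, so 2751 is a Miller–Rabin witness and 3887 is composite.
The smallest witness among the given bases is 492.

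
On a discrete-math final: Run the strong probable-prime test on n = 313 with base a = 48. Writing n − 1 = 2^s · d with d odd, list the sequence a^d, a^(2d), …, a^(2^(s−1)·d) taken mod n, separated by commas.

n − 1 = 312 = 2^3 · 39, so s = 3 and d = 39.
x_0 = 48^39 mod 313 = 1.
x_1 = 1^2 mod 313 = 1.
x_2 = 1^2 mod 313 = 1.

1, 1, 1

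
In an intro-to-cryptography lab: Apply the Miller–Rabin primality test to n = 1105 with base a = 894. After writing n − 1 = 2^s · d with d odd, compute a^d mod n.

584

n − 1 = 1104 = 2^4 · 69, so s = 4 and d = 69.
894^69 mod 1105 = 584.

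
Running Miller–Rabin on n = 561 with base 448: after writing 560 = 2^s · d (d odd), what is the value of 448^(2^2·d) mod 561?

n − 1 = 560 = 2^4 · 35, so s = 4 and d = 35.
Repeated squaring mod 561: 448^1 ≡ 448, 448^2 ≡ 427, 448^4 ≡ 4, 448^8 ≡ 16, 448^16 ≡ 256, 448^32 ≡ 460.
35 = 32 + 2 + 1, so 448^35 ≡ 460·427·448 ≡ 505 (mod 561).
x_0 = 505.
x_1 = 505^2 mod 561 = 331.
x_2 = 331^2 mod 561 = 166.

166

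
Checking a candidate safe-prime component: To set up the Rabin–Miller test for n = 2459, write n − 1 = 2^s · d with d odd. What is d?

1229

Halving: 2458 → 1229; 1229 is odd.
So 2458 = 2^1 · 1229.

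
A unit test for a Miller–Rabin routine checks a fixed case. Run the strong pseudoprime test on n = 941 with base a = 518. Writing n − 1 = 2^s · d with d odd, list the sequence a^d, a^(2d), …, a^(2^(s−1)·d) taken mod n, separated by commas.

n − 1 = 940 = 2^2 · 235, so s = 2 and d = 235.
x_0 = 518^235 mod 941 = 1.
x_1 = 1^2 mod 941 = 1.

1, 1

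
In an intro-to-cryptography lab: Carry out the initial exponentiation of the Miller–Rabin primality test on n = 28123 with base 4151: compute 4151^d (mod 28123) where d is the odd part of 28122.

n − 1 = 28122 = 2^1 · 14061, so s = 1 and d = 14061.
Repeated squaring mod 28123: 4151^1 ≡ 4151, 4151^2 ≡ 19525, 4151^4 ≡ 18360, 4151^8 ≡ 7322, 4151^16 ≡ 9246, 4151^32 ≡ 22719, 4151^64 ≡ 11542, 4151^128 ≡ 27236, 4151^256 ≡ 27448, 4151^512 ≡ 5657, 4151^1024 ≡ 25798, 4151^2048 ≡ 6009, 4151^4096 ≡ 26272, 4151^8192 ≡ 23318.
14061 = 8192 + 4096 + 1024 + 512 + 128 + 64 + 32 + 8 + 4 + 1, so 4151^14061 ≡ 23318·26272·25798·5657·27236·11542·22719·7322·18360·4151 ≡ 1 (mod 28123).

1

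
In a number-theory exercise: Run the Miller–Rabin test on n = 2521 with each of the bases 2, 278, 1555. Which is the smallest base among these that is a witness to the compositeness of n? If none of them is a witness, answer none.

n − 1 = 2520 = 2^3 · 315, so s = 3 and d = 315.
Base 2: x_0 = 2^315 mod 2521 = 2450. x_0 is neither 1 nor 2520, so continue squaring. x_1 = 2450^2 mod 2521 = 2520. x_1 ≡ −1, so 2 is not a witness.
Base 278: x_0 = 278^315 mod 2521 = 1316. x_0 is neither 1 nor 2520, so continue squaring. x_1 = 1316^2 mod 2521 = 2450. x_2 = 2450^2 mod 2521 = 2520. x_2 ≡ −1, so 278 is not a witness.
Base 1555: x_0 = 1555^315 mod 2521 = 2362. x_0 is neither 1 nor 2520, so continue squaring. x_1 = 2362^2 mod 2521 = 71. x_2 = 71^2 mod 2521 = 2520. x_2 ≡ −1, so 1555 is not a witness.
No listed base is a witness for 2521.

none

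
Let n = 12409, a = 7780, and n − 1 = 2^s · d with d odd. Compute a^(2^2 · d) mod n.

12408

n − 1 = 12408 = 2^3 · 1551, so s = 3 and d = 1551.
Repeated squaring mod 12409: 7780^1 ≡ 7780, 7780^2 ≡ 9707, 7780^4 ≡ 4312, 7780^8 ≡ 4662, 7780^16 ≡ 6085, 7780^32 ≡ 11178, 7780^64 ≡ 1463, 7780^128 ≡ 6021, 7780^256 ≡ 5752, 7780^512 ≡ 3110, 7780^1024 ≡ 5489.
1551 = 1024 + 512 + 8 + 4 + 2 + 1, so 7780^1551 ≡ 5489·3110·4662·4312·9707·7780 ≡ 10290 (mod 12409).
x_0 = 10290.
x_1 = 10290^2 mod 12409 = 10512.
x_2 = 10512^2 mod 12409 = 12408.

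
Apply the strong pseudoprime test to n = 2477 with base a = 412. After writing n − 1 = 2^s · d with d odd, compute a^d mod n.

1562

n − 1 = 2476 = 2^2 · 619, so s = 2 and d = 619.
412^619 mod 2477 = 1562.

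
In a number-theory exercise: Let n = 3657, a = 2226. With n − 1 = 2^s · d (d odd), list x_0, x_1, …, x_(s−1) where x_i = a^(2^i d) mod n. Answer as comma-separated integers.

n − 1 = 3656 = 2^3 · 457, so s = 3 and d = 457.
x_0 = 2226^457 mod 3657 = 3021.
x_1 = 3021^2 mod 3657 = 2226.
x_2 = 2226^2 mod 3657 = 3498.

3021, 2226, 3498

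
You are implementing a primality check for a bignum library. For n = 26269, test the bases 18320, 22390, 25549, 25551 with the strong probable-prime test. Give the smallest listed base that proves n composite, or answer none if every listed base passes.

22390

n − 1 = 26268 = 2^2 · 6567, so s = 2 and d = 6567.
Base 18320: x_0 = 18320^6567 mod 26269 = 2474. x_0 is neither 1 nor 26268, so continue squaring. x_1 = 2474^2 mod 26269 = 26268. x_1 ≡ −1, so 18320 is not a witness.
Base 22390: x_0 = 22390^6567 mod 26269 = 20384. x_0 is neither 1 nor 26268, so continue squaring. x_1 = 20384^2 mod 26269 = 10683. Reached i = s−1 = 1 without hitting −1: 22390 is a Miller–Rabin witness and 26269 is composite.
Base 25549: x_0 = 25549^6567 mod 26269 = 9111. x_0 is neither 1 nor 26268, so continue squaring. x_1 = 9111^2 mod 26269 = 281. Reached i = s−1 = 1 without hitting −1: 25549 is a Miller–Rabin witness and 26269 is composite.
Base 25551: x_0 = 25551^6567 mod 26269 = 764. x_0 is neither 1 nor 26268, so continue squaring. x_1 = 764^2 mod 26269 = 5778. Reached i = s−1 = 1 without hitting −1: 25551 is a Miller–Rabin witness and 26269 is composite.
The smallest witness among the given bases is 22390.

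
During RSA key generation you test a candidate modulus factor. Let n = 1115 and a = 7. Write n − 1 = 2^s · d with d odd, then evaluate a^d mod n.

n − 1 = 1114 = 2^1 · 557, so s = 1 and d = 557.
7^557 mod 1115 = 272.

272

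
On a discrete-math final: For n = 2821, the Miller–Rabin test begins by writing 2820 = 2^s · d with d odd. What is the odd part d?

Halving: 2820 → 1410 → 705; 705 is odd.
So 2820 = 2^2 · 705.

705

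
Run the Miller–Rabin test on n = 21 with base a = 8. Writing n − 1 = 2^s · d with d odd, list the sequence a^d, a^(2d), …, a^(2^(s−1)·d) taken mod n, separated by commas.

n − 1 = 20 = 2^2 · 5, so s = 2 and d = 5.
x_0 = 8^5 mod 21 = 8.
x_1 = 8^2 mod 21 = 1.

8, 1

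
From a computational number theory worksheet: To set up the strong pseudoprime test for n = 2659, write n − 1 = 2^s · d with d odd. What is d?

1329

Halving: 2658 → 1329; 1329 is odd.
So 2658 = 2^1 · 1329.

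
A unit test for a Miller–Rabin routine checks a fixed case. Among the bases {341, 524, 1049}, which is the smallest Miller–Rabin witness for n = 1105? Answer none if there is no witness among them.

n − 1 = 1104 = 2^4 · 69, so s = 4 and d = 69.
Base 341: x_0 = 341^69 mod 1105 = 1. x_0 = 1, so 341 is not a witness.
Base 524: x_0 = 524^69 mod 1105 = 454. x_0 is neither 1 nor 1104, so continue squaring. x_1 = 454^2 mod 1105 = 586. x_2 = 586^2 mod 1105 = 846. x_3 = 846^2 mod 1105 = 781. Reached i = s−1 = 3 without hitting −1: 524 is a Miller–Rabin witness and 1105 is composite.
Base 1049: x_0 = 1049^69 mod 1105 = 989. x_0 is neither 1 nor 1104, so continue squaring. x_1 = 989^2 mod 1105 = 196. x_2 = 196^2 mod 1105 = 846. x_3 = 846^2 mod 1105 = 781. Reached i = s−1 = 3 without hitting −1: 1049 is a Miller–Rabin witness and 1105 is composite.
The smallest witness among the given bases is 524.

524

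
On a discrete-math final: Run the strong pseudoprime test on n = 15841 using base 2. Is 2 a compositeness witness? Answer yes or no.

no

n − 1 = 15840 = 2^5 · 495, so s = 5 and d = 495.
x_0 = 2^495 mod 15841 = 1.
x_0 = 1, so 2 is not a witness.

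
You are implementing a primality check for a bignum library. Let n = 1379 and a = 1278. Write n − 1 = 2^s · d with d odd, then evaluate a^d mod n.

n − 1 = 1378 = 2^1 · 689, so s = 1 and d = 689.
1278^689 mod 1379 = 9.

9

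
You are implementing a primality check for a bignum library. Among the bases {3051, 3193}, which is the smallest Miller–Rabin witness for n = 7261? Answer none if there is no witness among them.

3193

n − 1 = 7260 = 2^2 · 1815, so s = 2 and d = 1815.
Base 3051: x_0 = 3051^1815 mod 7261 = 4210. x_0 is neither 1 nor 7260, so continue squaring. x_1 = 4210^2 mod 7261 = 7260. x_1 ≡ −1, so 3051 is not a witness.
Base 3193: x_0 = 3193^1815 mod 7261 = 2898. x_0 is neither 1 nor 7260, so continue squaring. x_1 = 2898^2 mod 7261 = 4688. Reached i = s−1 = 1 without hitting −1: 3193 is a Miller–Rabin witness and 7261 is composite.
The smallest witness among the given bases is 3193.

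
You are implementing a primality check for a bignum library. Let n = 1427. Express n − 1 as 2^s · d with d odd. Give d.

713

Halving: 1426 → 713; 713 is odd.
So 1426 = 2^1 · 713.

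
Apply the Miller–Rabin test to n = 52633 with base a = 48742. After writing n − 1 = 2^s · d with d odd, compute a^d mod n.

n − 1 = 52632 = 2^3 · 6579, so s = 3 and d = 6579.
48742^6579 mod 52633 = 51913.

51913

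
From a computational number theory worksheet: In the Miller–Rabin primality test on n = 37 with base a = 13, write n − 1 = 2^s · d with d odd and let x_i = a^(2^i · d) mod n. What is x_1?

n − 1 = 36 = 2^2 · 9, so s = 2 and d = 9.
x_0 = 13^9 mod 37 = 6.
x_1 = 6^2 mod 37 = 36.

36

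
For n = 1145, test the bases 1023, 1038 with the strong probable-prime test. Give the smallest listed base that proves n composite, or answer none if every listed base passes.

none

n − 1 = 1144 = 2^3 · 143, so s = 3 and d = 143.
Base 1023: x_0 = 1023^143 mod 1145 = 122. x_0 is neither 1 nor 1144, so continue squaring. x_1 = 122^2 mod 1145 = 1144. x_1 ≡ −1, so 1023 is not a witness.
Base 1038: x_0 = 1038^143 mod 1145 = 107. x_0 is neither 1 nor 1144, so continue squaring. x_1 = 107^2 mod 1145 = 1144. x_1 ≡ −1, so 1038 is not a witness.
No listed base is a witness for 1145.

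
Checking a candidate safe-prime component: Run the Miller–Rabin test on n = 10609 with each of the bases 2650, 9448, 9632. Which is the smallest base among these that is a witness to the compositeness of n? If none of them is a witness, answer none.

2650

n − 1 = 10608 = 2^4 · 663, so s = 4 and d = 663.
Base 2650: x_0 = 2650^663 mod 10609 = 10299. x_0 is neither 1 nor 10608, so continue squaring. x_1 = 10299^2 mod 10609 = 619. x_2 = 619^2 mod 10609 = 1237. x_3 = 1237^2 mod 10609 = 2473. Reached i = s−1 = 3 without hitting −1: 2650 is a Miller–Rabin witness and 10609 is composite.
Base 9448: x_0 = 9448^663 mod 10609 = 8342. x_0 is neither 1 nor 10608, so continue squaring. x_1 = 8342^2 mod 10609 = 4533. x_2 = 4533^2 mod 10609 = 9065. x_3 = 9065^2 mod 10609 = 7520. Reached i = s−1 = 3 without hitting −1: 9448 is a Miller–Rabin witness and 10609 is composite.
Base 9632: x_0 = 9632^663 mod 10609 = 2677. x_0 is neither 1 nor 10608, so continue squaring. x_1 = 2677^2 mod 10609 = 5254. x_2 = 5254^2 mod 10609 = 10507. x_3 = 10507^2 mod 10609 = 10404. Reached i = s−1 = 3 without hitting −1: 9632 is a Miller–Rabin witness and 10609 is composite.
The smallest witness among the given bases is 2650.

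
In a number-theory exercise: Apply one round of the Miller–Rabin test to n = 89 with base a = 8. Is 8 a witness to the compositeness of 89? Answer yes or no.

n − 1 = 88 = 2^3 · 11, so s = 3 and d = 11.
Repeated squaring mod 89: 8^1 ≡ 8, 8^2 ≡ 64, 8^4 ≡ 2, 8^8 ≡ 4.
11 = 8 + 2 + 1, so 8^11 ≡ 4·64·8 ≡ 1 (mod 89).
x_0 = 8^11 mod 89 = 1.
x_0 = 1, so 8 is not a witness.

no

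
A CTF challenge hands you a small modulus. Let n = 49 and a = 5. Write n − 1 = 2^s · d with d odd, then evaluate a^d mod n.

27

n − 1 = 48 = 2^4 · 3, so s = 4 and d = 3.
5^3 mod 49 = 27.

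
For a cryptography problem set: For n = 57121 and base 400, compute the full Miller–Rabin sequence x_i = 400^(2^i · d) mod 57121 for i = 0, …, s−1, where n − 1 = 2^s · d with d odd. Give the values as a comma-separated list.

n − 1 = 57120 = 2^5 · 1785, so s = 5 and d = 1785.
x_0 = 400^1785 mod 57121 = 44216.
x_1 = 44216^2 mod 57121 = 31310.
x_2 = 31310^2 mod 57121 = 5498.
x_3 = 5498^2 mod 57121 = 10995.
x_4 = 10995^2 mod 57121 = 21989.

44216, 31310, 5498, 10995, 21989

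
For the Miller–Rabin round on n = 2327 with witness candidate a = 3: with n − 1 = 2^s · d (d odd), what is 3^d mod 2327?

1803

n − 1 = 2326 = 2^1 · 1163, so s = 1 and d = 1163.
Repeated squaring mod 2327: 3^1 ≡ 3, 3^2 ≡ 9, 3^4 ≡ 81, 3^8 ≡ 1907, 3^16 ≡ 1875, 3^32 ≡ 1855, 3^64 ≡ 1719, 3^128 ≡ 1998, 3^256 ≡ 1199, 3^512 ≡ 1842, 3^1024 ≡ 198.
1163 = 1024 + 128 + 8 + 2 + 1, so 3^1163 ≡ 198·1998·1907·9·3 ≡ 1803 (mod 2327).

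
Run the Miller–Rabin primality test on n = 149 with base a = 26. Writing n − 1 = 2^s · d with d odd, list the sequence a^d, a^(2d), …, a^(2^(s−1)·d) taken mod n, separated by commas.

n − 1 = 148 = 2^2 · 37, so s = 2 and d = 37.
x_0 = 26^37 mod 149 = 148.
x_1 = 148^2 mod 149 = 1.

148, 1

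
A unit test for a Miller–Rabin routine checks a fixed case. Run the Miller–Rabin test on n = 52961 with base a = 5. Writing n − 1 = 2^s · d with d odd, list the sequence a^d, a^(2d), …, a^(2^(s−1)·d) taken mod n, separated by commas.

13416, 27578, 26124, 7930, 20193

n − 1 = 52960 = 2^5 · 1655, so s = 5 and d = 1655.
x_0 = 5^1655 mod 52961 = 13416.
x_1 = 13416^2 mod 52961 = 27578.
x_2 = 27578^2 mod 52961 = 26124.
x_3 = 26124^2 mod 52961 = 7930.
x_4 = 7930^2 mod 52961 = 20193.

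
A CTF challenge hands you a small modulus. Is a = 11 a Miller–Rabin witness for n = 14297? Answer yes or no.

yes

n − 1 = 14296 = 2^3 · 1787, so s = 3 and d = 1787.
x_0 = 11^1787 mod 14297 = 2086.
x_0 is neither 1 nor 14296, so continue squaring.
x_1 = 2086^2 mod 14297 = 5108.
x_2 = 5108^2 mod 14297 = 13936.
Reached i = s−1 = 2 without hitting −1: 11 is a Miller–Rabin witness and 14297 is composite.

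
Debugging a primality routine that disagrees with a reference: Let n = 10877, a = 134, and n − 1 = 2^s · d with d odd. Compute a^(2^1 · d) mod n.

n − 1 = 10876 = 2^2 · 2719, so s = 2 and d = 2719.
Repeated squaring mod 10877: 134^1 ≡ 134, 134^2 ≡ 7079, 134^4 ≡ 1902, 134^8 ≡ 6440, 134^16 ≡ 10476, 134^32 ≡ 8523, 134^64 ≡ 4923, 134^128 ≡ 1973, 134^256 ≡ 9640, 134^512 ≡ 7389, 134^1024 ≡ 5658, 134^2048 ≡ 1953.
2719 = 2048 + 512 + 128 + 16 + 8 + 4 + 2 + 1, so 134^2719 ≡ 1953·7389·1973·10476·6440·1902·7079·134 ≡ 6947 (mod 10877).
x_0 = 6947.
x_1 = 6947^2 mod 10877 = 10437.

10437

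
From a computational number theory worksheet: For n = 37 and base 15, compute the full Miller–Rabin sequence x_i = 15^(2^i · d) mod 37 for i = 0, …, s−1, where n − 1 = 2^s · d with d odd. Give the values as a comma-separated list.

n − 1 = 36 = 2^2 · 9, so s = 2 and d = 9.
x_0 = 15^9 mod 37 = 31.
x_1 = 31^2 mod 37 = 36.

31, 36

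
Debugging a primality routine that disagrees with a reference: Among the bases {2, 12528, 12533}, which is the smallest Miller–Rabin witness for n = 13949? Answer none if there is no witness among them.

n − 1 = 13948 = 2^2 · 3487, so s = 2 and d = 3487.
Base 2: x_0 = 2^3487 mod 13949 = 5276. x_0 is neither 1 nor 13948, so continue squaring. x_1 = 5276^2 mod 13949 = 7921. Reached i = s−1 = 1 without hitting −1: 2 is a Miller–Rabin witness and 13949 is composite.
Base 12528: x_0 = 12528^3487 mod 13949 = 464. x_0 is neither 1 nor 13948, so continue squaring. x_1 = 464^2 mod 13949 = 6061. Reached i = s−1 = 1 without hitting −1: 12528 is a Miller–Rabin witness and 13949 is composite.
Base 12533: x_0 = 12533^3487 mod 13949 = 12533. x_0 is neither 1 nor 13948, so continue squaring. x_1 = 12533^2 mod 13949 = 10349. Reached i = s−1 = 1 without hitting −1: 12533 is a Miller–Rabin witness and 13949 is composite.
The smallest witness among the given bases is 2.

2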